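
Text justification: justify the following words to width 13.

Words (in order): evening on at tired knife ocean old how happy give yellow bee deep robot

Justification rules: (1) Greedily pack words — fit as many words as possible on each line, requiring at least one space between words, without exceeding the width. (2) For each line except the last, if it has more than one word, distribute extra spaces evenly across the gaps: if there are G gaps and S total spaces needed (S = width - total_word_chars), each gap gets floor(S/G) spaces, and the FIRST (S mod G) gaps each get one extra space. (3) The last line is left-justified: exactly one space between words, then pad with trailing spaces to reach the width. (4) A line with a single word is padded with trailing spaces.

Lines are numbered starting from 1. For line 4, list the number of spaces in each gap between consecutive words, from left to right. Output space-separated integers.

Line 1: ['evening', 'on', 'at'] (min_width=13, slack=0)
Line 2: ['tired', 'knife'] (min_width=11, slack=2)
Line 3: ['ocean', 'old', 'how'] (min_width=13, slack=0)
Line 4: ['happy', 'give'] (min_width=10, slack=3)
Line 5: ['yellow', 'bee'] (min_width=10, slack=3)
Line 6: ['deep', 'robot'] (min_width=10, slack=3)

Answer: 4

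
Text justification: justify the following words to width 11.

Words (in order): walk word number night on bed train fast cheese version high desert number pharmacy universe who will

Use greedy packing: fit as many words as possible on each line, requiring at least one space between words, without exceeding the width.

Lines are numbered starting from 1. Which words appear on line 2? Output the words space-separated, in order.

Answer: number

Derivation:
Line 1: ['walk', 'word'] (min_width=9, slack=2)
Line 2: ['number'] (min_width=6, slack=5)
Line 3: ['night', 'on'] (min_width=8, slack=3)
Line 4: ['bed', 'train'] (min_width=9, slack=2)
Line 5: ['fast', 'cheese'] (min_width=11, slack=0)
Line 6: ['version'] (min_width=7, slack=4)
Line 7: ['high', 'desert'] (min_width=11, slack=0)
Line 8: ['number'] (min_width=6, slack=5)
Line 9: ['pharmacy'] (min_width=8, slack=3)
Line 10: ['universe'] (min_width=8, slack=3)
Line 11: ['who', 'will'] (min_width=8, slack=3)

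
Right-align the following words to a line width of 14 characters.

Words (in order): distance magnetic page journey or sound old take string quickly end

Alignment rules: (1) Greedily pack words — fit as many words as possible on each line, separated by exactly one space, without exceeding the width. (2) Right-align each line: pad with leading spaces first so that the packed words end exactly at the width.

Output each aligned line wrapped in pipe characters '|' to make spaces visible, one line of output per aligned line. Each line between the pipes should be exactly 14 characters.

Answer: |      distance|
| magnetic page|
|    journey or|
|sound old take|
|string quickly|
|           end|

Derivation:
Line 1: ['distance'] (min_width=8, slack=6)
Line 2: ['magnetic', 'page'] (min_width=13, slack=1)
Line 3: ['journey', 'or'] (min_width=10, slack=4)
Line 4: ['sound', 'old', 'take'] (min_width=14, slack=0)
Line 5: ['string', 'quickly'] (min_width=14, slack=0)
Line 6: ['end'] (min_width=3, slack=11)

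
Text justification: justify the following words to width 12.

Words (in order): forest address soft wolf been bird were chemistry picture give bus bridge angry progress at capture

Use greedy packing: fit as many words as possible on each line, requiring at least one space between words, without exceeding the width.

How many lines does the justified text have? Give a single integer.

Answer: 10

Derivation:
Line 1: ['forest'] (min_width=6, slack=6)
Line 2: ['address', 'soft'] (min_width=12, slack=0)
Line 3: ['wolf', 'been'] (min_width=9, slack=3)
Line 4: ['bird', 'were'] (min_width=9, slack=3)
Line 5: ['chemistry'] (min_width=9, slack=3)
Line 6: ['picture', 'give'] (min_width=12, slack=0)
Line 7: ['bus', 'bridge'] (min_width=10, slack=2)
Line 8: ['angry'] (min_width=5, slack=7)
Line 9: ['progress', 'at'] (min_width=11, slack=1)
Line 10: ['capture'] (min_width=7, slack=5)
Total lines: 10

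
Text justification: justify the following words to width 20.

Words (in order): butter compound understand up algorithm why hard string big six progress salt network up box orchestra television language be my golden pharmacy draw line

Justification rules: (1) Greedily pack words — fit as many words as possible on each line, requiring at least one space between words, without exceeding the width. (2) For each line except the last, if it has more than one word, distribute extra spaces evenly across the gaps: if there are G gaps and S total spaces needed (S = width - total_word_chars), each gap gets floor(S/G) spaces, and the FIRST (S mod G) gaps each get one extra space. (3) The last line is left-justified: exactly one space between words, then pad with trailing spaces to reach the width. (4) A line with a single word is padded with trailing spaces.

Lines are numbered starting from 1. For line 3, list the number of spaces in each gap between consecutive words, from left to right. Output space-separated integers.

Line 1: ['butter', 'compound'] (min_width=15, slack=5)
Line 2: ['understand', 'up'] (min_width=13, slack=7)
Line 3: ['algorithm', 'why', 'hard'] (min_width=18, slack=2)
Line 4: ['string', 'big', 'six'] (min_width=14, slack=6)
Line 5: ['progress', 'salt'] (min_width=13, slack=7)
Line 6: ['network', 'up', 'box'] (min_width=14, slack=6)
Line 7: ['orchestra', 'television'] (min_width=20, slack=0)
Line 8: ['language', 'be', 'my'] (min_width=14, slack=6)
Line 9: ['golden', 'pharmacy', 'draw'] (min_width=20, slack=0)
Line 10: ['line'] (min_width=4, slack=16)

Answer: 2 2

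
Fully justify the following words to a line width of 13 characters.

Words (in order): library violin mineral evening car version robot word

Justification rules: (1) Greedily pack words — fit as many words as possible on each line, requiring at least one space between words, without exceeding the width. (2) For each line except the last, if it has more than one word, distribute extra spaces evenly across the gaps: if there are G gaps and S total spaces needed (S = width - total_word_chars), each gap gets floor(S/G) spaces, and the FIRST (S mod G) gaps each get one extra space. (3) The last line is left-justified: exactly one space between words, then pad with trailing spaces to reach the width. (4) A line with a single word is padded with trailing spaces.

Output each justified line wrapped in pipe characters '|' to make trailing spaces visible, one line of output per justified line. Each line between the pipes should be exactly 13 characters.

Line 1: ['library'] (min_width=7, slack=6)
Line 2: ['violin'] (min_width=6, slack=7)
Line 3: ['mineral'] (min_width=7, slack=6)
Line 4: ['evening', 'car'] (min_width=11, slack=2)
Line 5: ['version', 'robot'] (min_width=13, slack=0)
Line 6: ['word'] (min_width=4, slack=9)

Answer: |library      |
|violin       |
|mineral      |
|evening   car|
|version robot|
|word         |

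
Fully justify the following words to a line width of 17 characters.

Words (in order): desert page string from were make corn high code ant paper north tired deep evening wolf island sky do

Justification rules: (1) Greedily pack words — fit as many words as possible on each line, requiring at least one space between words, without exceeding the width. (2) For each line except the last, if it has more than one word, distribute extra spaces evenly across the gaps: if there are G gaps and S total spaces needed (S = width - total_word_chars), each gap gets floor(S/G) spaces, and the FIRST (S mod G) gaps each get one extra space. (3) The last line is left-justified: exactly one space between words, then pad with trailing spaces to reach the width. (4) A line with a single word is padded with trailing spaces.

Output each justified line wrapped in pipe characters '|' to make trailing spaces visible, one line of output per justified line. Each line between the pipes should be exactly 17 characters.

Answer: |desert       page|
|string  from were|
|make   corn  high|
|code   ant  paper|
|north  tired deep|
|evening      wolf|
|island sky do    |

Derivation:
Line 1: ['desert', 'page'] (min_width=11, slack=6)
Line 2: ['string', 'from', 'were'] (min_width=16, slack=1)
Line 3: ['make', 'corn', 'high'] (min_width=14, slack=3)
Line 4: ['code', 'ant', 'paper'] (min_width=14, slack=3)
Line 5: ['north', 'tired', 'deep'] (min_width=16, slack=1)
Line 6: ['evening', 'wolf'] (min_width=12, slack=5)
Line 7: ['island', 'sky', 'do'] (min_width=13, slack=4)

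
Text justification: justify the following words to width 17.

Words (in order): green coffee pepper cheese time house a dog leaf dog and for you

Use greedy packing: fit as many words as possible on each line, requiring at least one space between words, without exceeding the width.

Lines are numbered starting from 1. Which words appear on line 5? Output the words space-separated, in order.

Answer: you

Derivation:
Line 1: ['green', 'coffee'] (min_width=12, slack=5)
Line 2: ['pepper', 'cheese'] (min_width=13, slack=4)
Line 3: ['time', 'house', 'a', 'dog'] (min_width=16, slack=1)
Line 4: ['leaf', 'dog', 'and', 'for'] (min_width=16, slack=1)
Line 5: ['you'] (min_width=3, slack=14)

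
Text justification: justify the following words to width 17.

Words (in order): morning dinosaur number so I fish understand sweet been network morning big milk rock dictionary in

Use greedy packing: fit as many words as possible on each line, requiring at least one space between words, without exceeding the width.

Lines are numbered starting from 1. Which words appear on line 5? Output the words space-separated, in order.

Line 1: ['morning', 'dinosaur'] (min_width=16, slack=1)
Line 2: ['number', 'so', 'I', 'fish'] (min_width=16, slack=1)
Line 3: ['understand', 'sweet'] (min_width=16, slack=1)
Line 4: ['been', 'network'] (min_width=12, slack=5)
Line 5: ['morning', 'big', 'milk'] (min_width=16, slack=1)
Line 6: ['rock', 'dictionary'] (min_width=15, slack=2)
Line 7: ['in'] (min_width=2, slack=15)

Answer: morning big milk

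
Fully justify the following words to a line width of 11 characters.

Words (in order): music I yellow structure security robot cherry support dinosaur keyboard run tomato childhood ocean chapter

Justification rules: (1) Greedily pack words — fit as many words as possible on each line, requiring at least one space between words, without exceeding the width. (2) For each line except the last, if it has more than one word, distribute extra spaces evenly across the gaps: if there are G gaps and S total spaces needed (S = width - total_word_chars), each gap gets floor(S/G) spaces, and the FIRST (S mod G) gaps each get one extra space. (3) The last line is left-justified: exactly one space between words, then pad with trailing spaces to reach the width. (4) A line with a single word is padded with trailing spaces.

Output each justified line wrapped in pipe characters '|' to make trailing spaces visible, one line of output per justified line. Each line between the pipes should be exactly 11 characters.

Answer: |music     I|
|yellow     |
|structure  |
|security   |
|robot      |
|cherry     |
|support    |
|dinosaur   |
|keyboard   |
|run  tomato|
|childhood  |
|ocean      |
|chapter    |

Derivation:
Line 1: ['music', 'I'] (min_width=7, slack=4)
Line 2: ['yellow'] (min_width=6, slack=5)
Line 3: ['structure'] (min_width=9, slack=2)
Line 4: ['security'] (min_width=8, slack=3)
Line 5: ['robot'] (min_width=5, slack=6)
Line 6: ['cherry'] (min_width=6, slack=5)
Line 7: ['support'] (min_width=7, slack=4)
Line 8: ['dinosaur'] (min_width=8, slack=3)
Line 9: ['keyboard'] (min_width=8, slack=3)
Line 10: ['run', 'tomato'] (min_width=10, slack=1)
Line 11: ['childhood'] (min_width=9, slack=2)
Line 12: ['ocean'] (min_width=5, slack=6)
Line 13: ['chapter'] (min_width=7, slack=4)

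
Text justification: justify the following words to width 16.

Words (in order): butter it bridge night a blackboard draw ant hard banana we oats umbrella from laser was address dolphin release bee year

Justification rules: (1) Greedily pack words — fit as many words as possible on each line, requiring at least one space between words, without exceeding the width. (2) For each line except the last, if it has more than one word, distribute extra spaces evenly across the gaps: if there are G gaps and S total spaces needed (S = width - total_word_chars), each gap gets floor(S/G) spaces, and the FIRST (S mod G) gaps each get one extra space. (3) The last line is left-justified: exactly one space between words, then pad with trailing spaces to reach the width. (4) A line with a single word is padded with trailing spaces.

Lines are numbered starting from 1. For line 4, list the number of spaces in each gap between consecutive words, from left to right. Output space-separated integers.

Answer: 2 1

Derivation:
Line 1: ['butter', 'it', 'bridge'] (min_width=16, slack=0)
Line 2: ['night', 'a'] (min_width=7, slack=9)
Line 3: ['blackboard', 'draw'] (min_width=15, slack=1)
Line 4: ['ant', 'hard', 'banana'] (min_width=15, slack=1)
Line 5: ['we', 'oats', 'umbrella'] (min_width=16, slack=0)
Line 6: ['from', 'laser', 'was'] (min_width=14, slack=2)
Line 7: ['address', 'dolphin'] (min_width=15, slack=1)
Line 8: ['release', 'bee', 'year'] (min_width=16, slack=0)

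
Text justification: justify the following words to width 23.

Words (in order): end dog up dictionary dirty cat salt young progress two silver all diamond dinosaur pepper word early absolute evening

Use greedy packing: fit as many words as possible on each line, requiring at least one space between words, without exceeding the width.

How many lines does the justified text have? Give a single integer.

Answer: 6

Derivation:
Line 1: ['end', 'dog', 'up', 'dictionary'] (min_width=21, slack=2)
Line 2: ['dirty', 'cat', 'salt', 'young'] (min_width=20, slack=3)
Line 3: ['progress', 'two', 'silver', 'all'] (min_width=23, slack=0)
Line 4: ['diamond', 'dinosaur', 'pepper'] (min_width=23, slack=0)
Line 5: ['word', 'early', 'absolute'] (min_width=19, slack=4)
Line 6: ['evening'] (min_width=7, slack=16)
Total lines: 6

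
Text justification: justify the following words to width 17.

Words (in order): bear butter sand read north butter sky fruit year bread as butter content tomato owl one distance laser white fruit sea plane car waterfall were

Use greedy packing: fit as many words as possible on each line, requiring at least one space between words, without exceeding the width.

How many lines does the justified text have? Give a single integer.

Answer: 9

Derivation:
Line 1: ['bear', 'butter', 'sand'] (min_width=16, slack=1)
Line 2: ['read', 'north', 'butter'] (min_width=17, slack=0)
Line 3: ['sky', 'fruit', 'year'] (min_width=14, slack=3)
Line 4: ['bread', 'as', 'butter'] (min_width=15, slack=2)
Line 5: ['content', 'tomato'] (min_width=14, slack=3)
Line 6: ['owl', 'one', 'distance'] (min_width=16, slack=1)
Line 7: ['laser', 'white', 'fruit'] (min_width=17, slack=0)
Line 8: ['sea', 'plane', 'car'] (min_width=13, slack=4)
Line 9: ['waterfall', 'were'] (min_width=14, slack=3)
Total lines: 9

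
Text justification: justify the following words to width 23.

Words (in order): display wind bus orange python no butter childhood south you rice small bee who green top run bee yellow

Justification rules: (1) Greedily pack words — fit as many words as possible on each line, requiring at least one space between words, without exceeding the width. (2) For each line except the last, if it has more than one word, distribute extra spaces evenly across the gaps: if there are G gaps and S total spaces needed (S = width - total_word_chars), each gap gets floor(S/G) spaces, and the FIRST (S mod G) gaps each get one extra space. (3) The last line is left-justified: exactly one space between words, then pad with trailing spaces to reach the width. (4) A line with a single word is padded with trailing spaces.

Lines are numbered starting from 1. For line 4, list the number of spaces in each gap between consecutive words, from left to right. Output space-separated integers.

Line 1: ['display', 'wind', 'bus', 'orange'] (min_width=23, slack=0)
Line 2: ['python', 'no', 'butter'] (min_width=16, slack=7)
Line 3: ['childhood', 'south', 'you'] (min_width=19, slack=4)
Line 4: ['rice', 'small', 'bee', 'who'] (min_width=18, slack=5)
Line 5: ['green', 'top', 'run', 'bee'] (min_width=17, slack=6)
Line 6: ['yellow'] (min_width=6, slack=17)

Answer: 3 3 2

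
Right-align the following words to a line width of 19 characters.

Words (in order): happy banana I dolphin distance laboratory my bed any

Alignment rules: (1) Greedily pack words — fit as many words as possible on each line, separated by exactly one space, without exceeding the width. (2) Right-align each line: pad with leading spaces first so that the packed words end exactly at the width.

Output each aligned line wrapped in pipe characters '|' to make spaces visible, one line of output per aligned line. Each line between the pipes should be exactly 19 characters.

Line 1: ['happy', 'banana', 'I'] (min_width=14, slack=5)
Line 2: ['dolphin', 'distance'] (min_width=16, slack=3)
Line 3: ['laboratory', 'my', 'bed'] (min_width=17, slack=2)
Line 4: ['any'] (min_width=3, slack=16)

Answer: |     happy banana I|
|   dolphin distance|
|  laboratory my bed|
|                any|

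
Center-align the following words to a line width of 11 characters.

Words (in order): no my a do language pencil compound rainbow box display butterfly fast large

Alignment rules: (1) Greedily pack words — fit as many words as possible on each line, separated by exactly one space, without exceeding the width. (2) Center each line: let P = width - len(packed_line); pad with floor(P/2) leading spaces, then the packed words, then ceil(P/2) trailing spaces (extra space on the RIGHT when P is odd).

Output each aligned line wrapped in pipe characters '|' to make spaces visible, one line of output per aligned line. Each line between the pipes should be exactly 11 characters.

Line 1: ['no', 'my', 'a', 'do'] (min_width=10, slack=1)
Line 2: ['language'] (min_width=8, slack=3)
Line 3: ['pencil'] (min_width=6, slack=5)
Line 4: ['compound'] (min_width=8, slack=3)
Line 5: ['rainbow', 'box'] (min_width=11, slack=0)
Line 6: ['display'] (min_width=7, slack=4)
Line 7: ['butterfly'] (min_width=9, slack=2)
Line 8: ['fast', 'large'] (min_width=10, slack=1)

Answer: |no my a do |
| language  |
|  pencil   |
| compound  |
|rainbow box|
|  display  |
| butterfly |
|fast large |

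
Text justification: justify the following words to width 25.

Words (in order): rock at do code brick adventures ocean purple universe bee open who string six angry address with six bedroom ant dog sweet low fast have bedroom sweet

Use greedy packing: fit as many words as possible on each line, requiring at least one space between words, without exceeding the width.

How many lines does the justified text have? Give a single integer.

Line 1: ['rock', 'at', 'do', 'code', 'brick'] (min_width=21, slack=4)
Line 2: ['adventures', 'ocean', 'purple'] (min_width=23, slack=2)
Line 3: ['universe', 'bee', 'open', 'who'] (min_width=21, slack=4)
Line 4: ['string', 'six', 'angry', 'address'] (min_width=24, slack=1)
Line 5: ['with', 'six', 'bedroom', 'ant', 'dog'] (min_width=24, slack=1)
Line 6: ['sweet', 'low', 'fast', 'have'] (min_width=19, slack=6)
Line 7: ['bedroom', 'sweet'] (min_width=13, slack=12)
Total lines: 7

Answer: 7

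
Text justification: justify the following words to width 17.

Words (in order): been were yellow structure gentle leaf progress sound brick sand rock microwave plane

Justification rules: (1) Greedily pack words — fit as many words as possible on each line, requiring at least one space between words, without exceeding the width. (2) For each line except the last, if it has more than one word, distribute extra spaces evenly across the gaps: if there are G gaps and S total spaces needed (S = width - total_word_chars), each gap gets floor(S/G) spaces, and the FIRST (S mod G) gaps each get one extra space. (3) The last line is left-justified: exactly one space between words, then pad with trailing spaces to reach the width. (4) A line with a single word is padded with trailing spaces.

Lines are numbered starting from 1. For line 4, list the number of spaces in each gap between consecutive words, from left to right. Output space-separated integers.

Line 1: ['been', 'were', 'yellow'] (min_width=16, slack=1)
Line 2: ['structure', 'gentle'] (min_width=16, slack=1)
Line 3: ['leaf', 'progress'] (min_width=13, slack=4)
Line 4: ['sound', 'brick', 'sand'] (min_width=16, slack=1)
Line 5: ['rock', 'microwave'] (min_width=14, slack=3)
Line 6: ['plane'] (min_width=5, slack=12)

Answer: 2 1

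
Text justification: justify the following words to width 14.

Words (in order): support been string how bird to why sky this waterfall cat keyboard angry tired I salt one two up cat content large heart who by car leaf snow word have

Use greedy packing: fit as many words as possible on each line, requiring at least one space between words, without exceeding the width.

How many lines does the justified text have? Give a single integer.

Answer: 12

Derivation:
Line 1: ['support', 'been'] (min_width=12, slack=2)
Line 2: ['string', 'how'] (min_width=10, slack=4)
Line 3: ['bird', 'to', 'why'] (min_width=11, slack=3)
Line 4: ['sky', 'this'] (min_width=8, slack=6)
Line 5: ['waterfall', 'cat'] (min_width=13, slack=1)
Line 6: ['keyboard', 'angry'] (min_width=14, slack=0)
Line 7: ['tired', 'I', 'salt'] (min_width=12, slack=2)
Line 8: ['one', 'two', 'up', 'cat'] (min_width=14, slack=0)
Line 9: ['content', 'large'] (min_width=13, slack=1)
Line 10: ['heart', 'who', 'by'] (min_width=12, slack=2)
Line 11: ['car', 'leaf', 'snow'] (min_width=13, slack=1)
Line 12: ['word', 'have'] (min_width=9, slack=5)
Total lines: 12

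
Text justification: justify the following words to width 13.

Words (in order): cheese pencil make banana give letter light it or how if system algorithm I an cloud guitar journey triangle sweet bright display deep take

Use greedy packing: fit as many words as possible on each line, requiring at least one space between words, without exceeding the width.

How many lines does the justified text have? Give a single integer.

Answer: 13

Derivation:
Line 1: ['cheese', 'pencil'] (min_width=13, slack=0)
Line 2: ['make', 'banana'] (min_width=11, slack=2)
Line 3: ['give', 'letter'] (min_width=11, slack=2)
Line 4: ['light', 'it', 'or'] (min_width=11, slack=2)
Line 5: ['how', 'if', 'system'] (min_width=13, slack=0)
Line 6: ['algorithm', 'I'] (min_width=11, slack=2)
Line 7: ['an', 'cloud'] (min_width=8, slack=5)
Line 8: ['guitar'] (min_width=6, slack=7)
Line 9: ['journey'] (min_width=7, slack=6)
Line 10: ['triangle'] (min_width=8, slack=5)
Line 11: ['sweet', 'bright'] (min_width=12, slack=1)
Line 12: ['display', 'deep'] (min_width=12, slack=1)
Line 13: ['take'] (min_width=4, slack=9)
Total lines: 13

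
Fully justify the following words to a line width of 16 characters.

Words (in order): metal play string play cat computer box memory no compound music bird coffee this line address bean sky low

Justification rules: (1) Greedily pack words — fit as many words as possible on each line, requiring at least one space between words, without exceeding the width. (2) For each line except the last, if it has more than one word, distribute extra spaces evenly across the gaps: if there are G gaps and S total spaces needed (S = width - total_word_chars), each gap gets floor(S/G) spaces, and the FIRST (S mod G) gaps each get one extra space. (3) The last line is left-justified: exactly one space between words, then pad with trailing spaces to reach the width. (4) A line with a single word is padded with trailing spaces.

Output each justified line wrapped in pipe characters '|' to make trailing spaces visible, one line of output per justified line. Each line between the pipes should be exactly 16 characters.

Line 1: ['metal', 'play'] (min_width=10, slack=6)
Line 2: ['string', 'play', 'cat'] (min_width=15, slack=1)
Line 3: ['computer', 'box'] (min_width=12, slack=4)
Line 4: ['memory', 'no'] (min_width=9, slack=7)
Line 5: ['compound', 'music'] (min_width=14, slack=2)
Line 6: ['bird', 'coffee', 'this'] (min_width=16, slack=0)
Line 7: ['line', 'address'] (min_width=12, slack=4)
Line 8: ['bean', 'sky', 'low'] (min_width=12, slack=4)

Answer: |metal       play|
|string  play cat|
|computer     box|
|memory        no|
|compound   music|
|bird coffee this|
|line     address|
|bean sky low    |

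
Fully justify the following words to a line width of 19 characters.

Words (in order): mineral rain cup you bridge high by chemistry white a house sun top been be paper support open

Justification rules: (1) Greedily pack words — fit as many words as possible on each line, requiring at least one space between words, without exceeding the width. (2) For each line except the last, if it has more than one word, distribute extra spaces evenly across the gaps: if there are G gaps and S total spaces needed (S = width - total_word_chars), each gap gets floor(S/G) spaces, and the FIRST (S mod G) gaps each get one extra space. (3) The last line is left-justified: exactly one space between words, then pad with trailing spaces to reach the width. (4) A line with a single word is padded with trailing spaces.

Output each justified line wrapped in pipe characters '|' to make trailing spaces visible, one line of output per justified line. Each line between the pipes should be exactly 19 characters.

Answer: |mineral   rain  cup|
|you  bridge high by|
|chemistry  white  a|
|house  sun top been|
|be   paper  support|
|open               |

Derivation:
Line 1: ['mineral', 'rain', 'cup'] (min_width=16, slack=3)
Line 2: ['you', 'bridge', 'high', 'by'] (min_width=18, slack=1)
Line 3: ['chemistry', 'white', 'a'] (min_width=17, slack=2)
Line 4: ['house', 'sun', 'top', 'been'] (min_width=18, slack=1)
Line 5: ['be', 'paper', 'support'] (min_width=16, slack=3)
Line 6: ['open'] (min_width=4, slack=15)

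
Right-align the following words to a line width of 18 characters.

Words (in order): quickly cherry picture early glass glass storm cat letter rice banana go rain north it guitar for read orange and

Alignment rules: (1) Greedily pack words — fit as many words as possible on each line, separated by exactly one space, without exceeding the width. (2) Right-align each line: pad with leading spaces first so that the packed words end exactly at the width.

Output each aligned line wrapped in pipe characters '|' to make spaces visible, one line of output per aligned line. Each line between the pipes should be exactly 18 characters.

Answer: |    quickly cherry|
|     picture early|
| glass glass storm|
|   cat letter rice|
|    banana go rain|
|   north it guitar|
|   for read orange|
|               and|

Derivation:
Line 1: ['quickly', 'cherry'] (min_width=14, slack=4)
Line 2: ['picture', 'early'] (min_width=13, slack=5)
Line 3: ['glass', 'glass', 'storm'] (min_width=17, slack=1)
Line 4: ['cat', 'letter', 'rice'] (min_width=15, slack=3)
Line 5: ['banana', 'go', 'rain'] (min_width=14, slack=4)
Line 6: ['north', 'it', 'guitar'] (min_width=15, slack=3)
Line 7: ['for', 'read', 'orange'] (min_width=15, slack=3)
Line 8: ['and'] (min_width=3, slack=15)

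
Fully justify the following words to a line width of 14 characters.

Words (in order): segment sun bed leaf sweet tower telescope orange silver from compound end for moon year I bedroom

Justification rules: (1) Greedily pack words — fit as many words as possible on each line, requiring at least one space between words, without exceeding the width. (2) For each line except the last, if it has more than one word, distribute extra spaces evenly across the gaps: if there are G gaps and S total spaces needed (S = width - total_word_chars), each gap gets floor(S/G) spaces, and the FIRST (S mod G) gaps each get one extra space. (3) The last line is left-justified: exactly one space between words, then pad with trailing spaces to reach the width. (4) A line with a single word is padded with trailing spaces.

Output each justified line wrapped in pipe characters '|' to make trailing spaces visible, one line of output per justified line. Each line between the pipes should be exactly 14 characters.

Line 1: ['segment', 'sun'] (min_width=11, slack=3)
Line 2: ['bed', 'leaf', 'sweet'] (min_width=14, slack=0)
Line 3: ['tower'] (min_width=5, slack=9)
Line 4: ['telescope'] (min_width=9, slack=5)
Line 5: ['orange', 'silver'] (min_width=13, slack=1)
Line 6: ['from', 'compound'] (min_width=13, slack=1)
Line 7: ['end', 'for', 'moon'] (min_width=12, slack=2)
Line 8: ['year', 'I', 'bedroom'] (min_width=14, slack=0)

Answer: |segment    sun|
|bed leaf sweet|
|tower         |
|telescope     |
|orange  silver|
|from  compound|
|end  for  moon|
|year I bedroom|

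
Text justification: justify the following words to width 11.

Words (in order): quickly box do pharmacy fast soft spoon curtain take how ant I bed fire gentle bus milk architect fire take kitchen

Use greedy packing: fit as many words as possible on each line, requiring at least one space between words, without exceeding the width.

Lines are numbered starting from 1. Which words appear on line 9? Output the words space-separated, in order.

Line 1: ['quickly', 'box'] (min_width=11, slack=0)
Line 2: ['do', 'pharmacy'] (min_width=11, slack=0)
Line 3: ['fast', 'soft'] (min_width=9, slack=2)
Line 4: ['spoon'] (min_width=5, slack=6)
Line 5: ['curtain'] (min_width=7, slack=4)
Line 6: ['take', 'how'] (min_width=8, slack=3)
Line 7: ['ant', 'I', 'bed'] (min_width=9, slack=2)
Line 8: ['fire', 'gentle'] (min_width=11, slack=0)
Line 9: ['bus', 'milk'] (min_width=8, slack=3)
Line 10: ['architect'] (min_width=9, slack=2)
Line 11: ['fire', 'take'] (min_width=9, slack=2)
Line 12: ['kitchen'] (min_width=7, slack=4)

Answer: bus milk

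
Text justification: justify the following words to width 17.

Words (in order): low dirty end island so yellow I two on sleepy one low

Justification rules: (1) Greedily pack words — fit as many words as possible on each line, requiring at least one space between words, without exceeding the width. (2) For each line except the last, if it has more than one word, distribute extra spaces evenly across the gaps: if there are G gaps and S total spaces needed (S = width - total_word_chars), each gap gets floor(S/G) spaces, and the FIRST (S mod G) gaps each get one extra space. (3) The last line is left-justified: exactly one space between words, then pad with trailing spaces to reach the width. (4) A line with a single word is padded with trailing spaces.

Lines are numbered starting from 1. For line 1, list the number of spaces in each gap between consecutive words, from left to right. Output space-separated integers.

Line 1: ['low', 'dirty', 'end'] (min_width=13, slack=4)
Line 2: ['island', 'so', 'yellow'] (min_width=16, slack=1)
Line 3: ['I', 'two', 'on', 'sleepy'] (min_width=15, slack=2)
Line 4: ['one', 'low'] (min_width=7, slack=10)

Answer: 3 3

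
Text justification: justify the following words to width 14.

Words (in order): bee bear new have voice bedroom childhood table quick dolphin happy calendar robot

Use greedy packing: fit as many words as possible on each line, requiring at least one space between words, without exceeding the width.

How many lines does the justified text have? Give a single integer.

Line 1: ['bee', 'bear', 'new'] (min_width=12, slack=2)
Line 2: ['have', 'voice'] (min_width=10, slack=4)
Line 3: ['bedroom'] (min_width=7, slack=7)
Line 4: ['childhood'] (min_width=9, slack=5)
Line 5: ['table', 'quick'] (min_width=11, slack=3)
Line 6: ['dolphin', 'happy'] (min_width=13, slack=1)
Line 7: ['calendar', 'robot'] (min_width=14, slack=0)
Total lines: 7

Answer: 7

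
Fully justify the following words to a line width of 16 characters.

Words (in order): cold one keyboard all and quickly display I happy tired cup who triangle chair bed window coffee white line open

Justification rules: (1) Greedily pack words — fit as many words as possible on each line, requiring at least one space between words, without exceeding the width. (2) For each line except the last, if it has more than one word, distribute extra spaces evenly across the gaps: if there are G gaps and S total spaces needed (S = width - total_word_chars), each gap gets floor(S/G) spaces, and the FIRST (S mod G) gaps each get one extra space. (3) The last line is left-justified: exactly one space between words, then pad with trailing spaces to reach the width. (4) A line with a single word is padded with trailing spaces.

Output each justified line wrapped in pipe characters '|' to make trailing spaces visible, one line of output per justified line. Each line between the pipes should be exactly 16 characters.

Line 1: ['cold', 'one'] (min_width=8, slack=8)
Line 2: ['keyboard', 'all', 'and'] (min_width=16, slack=0)
Line 3: ['quickly', 'display'] (min_width=15, slack=1)
Line 4: ['I', 'happy', 'tired'] (min_width=13, slack=3)
Line 5: ['cup', 'who', 'triangle'] (min_width=16, slack=0)
Line 6: ['chair', 'bed', 'window'] (min_width=16, slack=0)
Line 7: ['coffee', 'white'] (min_width=12, slack=4)
Line 8: ['line', 'open'] (min_width=9, slack=7)

Answer: |cold         one|
|keyboard all and|
|quickly  display|
|I   happy  tired|
|cup who triangle|
|chair bed window|
|coffee     white|
|line open       |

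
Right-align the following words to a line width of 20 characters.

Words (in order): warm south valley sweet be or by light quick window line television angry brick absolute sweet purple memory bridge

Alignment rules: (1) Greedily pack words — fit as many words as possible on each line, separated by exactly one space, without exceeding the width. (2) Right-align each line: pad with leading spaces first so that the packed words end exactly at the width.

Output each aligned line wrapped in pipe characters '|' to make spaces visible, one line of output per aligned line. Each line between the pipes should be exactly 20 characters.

Line 1: ['warm', 'south', 'valley'] (min_width=17, slack=3)
Line 2: ['sweet', 'be', 'or', 'by', 'light'] (min_width=20, slack=0)
Line 3: ['quick', 'window', 'line'] (min_width=17, slack=3)
Line 4: ['television', 'angry'] (min_width=16, slack=4)
Line 5: ['brick', 'absolute', 'sweet'] (min_width=20, slack=0)
Line 6: ['purple', 'memory', 'bridge'] (min_width=20, slack=0)

Answer: |   warm south valley|
|sweet be or by light|
|   quick window line|
|    television angry|
|brick absolute sweet|
|purple memory bridge|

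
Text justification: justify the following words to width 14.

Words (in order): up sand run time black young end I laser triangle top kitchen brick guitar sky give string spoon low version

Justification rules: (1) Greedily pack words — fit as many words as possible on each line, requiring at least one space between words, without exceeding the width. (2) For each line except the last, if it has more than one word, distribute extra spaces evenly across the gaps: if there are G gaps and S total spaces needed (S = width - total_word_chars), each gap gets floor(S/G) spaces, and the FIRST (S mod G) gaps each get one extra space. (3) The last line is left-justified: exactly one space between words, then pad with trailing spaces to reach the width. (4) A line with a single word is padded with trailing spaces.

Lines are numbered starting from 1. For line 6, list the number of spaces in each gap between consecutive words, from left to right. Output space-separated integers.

Line 1: ['up', 'sand', 'run'] (min_width=11, slack=3)
Line 2: ['time', 'black'] (min_width=10, slack=4)
Line 3: ['young', 'end', 'I'] (min_width=11, slack=3)
Line 4: ['laser', 'triangle'] (min_width=14, slack=0)
Line 5: ['top', 'kitchen'] (min_width=11, slack=3)
Line 6: ['brick', 'guitar'] (min_width=12, slack=2)
Line 7: ['sky', 'give'] (min_width=8, slack=6)
Line 8: ['string', 'spoon'] (min_width=12, slack=2)
Line 9: ['low', 'version'] (min_width=11, slack=3)

Answer: 3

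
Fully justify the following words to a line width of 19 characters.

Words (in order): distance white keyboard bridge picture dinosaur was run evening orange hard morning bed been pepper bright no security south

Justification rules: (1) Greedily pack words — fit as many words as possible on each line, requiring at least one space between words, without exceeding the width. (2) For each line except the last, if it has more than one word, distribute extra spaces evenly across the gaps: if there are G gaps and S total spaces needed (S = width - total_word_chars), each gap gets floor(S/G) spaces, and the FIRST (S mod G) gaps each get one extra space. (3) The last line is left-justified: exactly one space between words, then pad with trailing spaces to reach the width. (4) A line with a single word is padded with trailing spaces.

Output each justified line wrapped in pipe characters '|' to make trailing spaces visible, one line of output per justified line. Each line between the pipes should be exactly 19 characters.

Answer: |distance      white|
|keyboard     bridge|
|picture    dinosaur|
|was   run   evening|
|orange hard morning|
|bed   been   pepper|
|bright  no security|
|south              |

Derivation:
Line 1: ['distance', 'white'] (min_width=14, slack=5)
Line 2: ['keyboard', 'bridge'] (min_width=15, slack=4)
Line 3: ['picture', 'dinosaur'] (min_width=16, slack=3)
Line 4: ['was', 'run', 'evening'] (min_width=15, slack=4)
Line 5: ['orange', 'hard', 'morning'] (min_width=19, slack=0)
Line 6: ['bed', 'been', 'pepper'] (min_width=15, slack=4)
Line 7: ['bright', 'no', 'security'] (min_width=18, slack=1)
Line 8: ['south'] (min_width=5, slack=14)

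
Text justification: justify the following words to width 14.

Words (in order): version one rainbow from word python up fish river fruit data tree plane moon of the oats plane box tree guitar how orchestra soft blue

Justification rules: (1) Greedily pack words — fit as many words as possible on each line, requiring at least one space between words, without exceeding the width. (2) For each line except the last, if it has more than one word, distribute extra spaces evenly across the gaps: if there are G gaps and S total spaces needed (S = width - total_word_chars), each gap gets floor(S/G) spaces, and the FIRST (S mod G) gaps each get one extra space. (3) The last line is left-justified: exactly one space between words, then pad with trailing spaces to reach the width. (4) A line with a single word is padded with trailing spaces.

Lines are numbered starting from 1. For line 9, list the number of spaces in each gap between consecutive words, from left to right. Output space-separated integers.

Answer: 4

Derivation:
Line 1: ['version', 'one'] (min_width=11, slack=3)
Line 2: ['rainbow', 'from'] (min_width=12, slack=2)
Line 3: ['word', 'python', 'up'] (min_width=14, slack=0)
Line 4: ['fish', 'river'] (min_width=10, slack=4)
Line 5: ['fruit', 'data'] (min_width=10, slack=4)
Line 6: ['tree', 'plane'] (min_width=10, slack=4)
Line 7: ['moon', 'of', 'the'] (min_width=11, slack=3)
Line 8: ['oats', 'plane', 'box'] (min_width=14, slack=0)
Line 9: ['tree', 'guitar'] (min_width=11, slack=3)
Line 10: ['how', 'orchestra'] (min_width=13, slack=1)
Line 11: ['soft', 'blue'] (min_width=9, slack=5)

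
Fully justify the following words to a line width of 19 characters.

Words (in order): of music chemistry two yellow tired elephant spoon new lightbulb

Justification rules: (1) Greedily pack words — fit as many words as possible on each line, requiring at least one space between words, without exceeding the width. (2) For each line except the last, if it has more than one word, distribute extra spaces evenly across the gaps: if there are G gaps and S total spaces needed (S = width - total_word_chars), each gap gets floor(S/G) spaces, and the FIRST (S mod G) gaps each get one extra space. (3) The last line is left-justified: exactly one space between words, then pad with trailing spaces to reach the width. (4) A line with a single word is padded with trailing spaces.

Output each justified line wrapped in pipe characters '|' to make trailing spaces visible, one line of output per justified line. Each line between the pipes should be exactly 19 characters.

Answer: |of  music chemistry|
|two   yellow  tired|
|elephant  spoon new|
|lightbulb          |

Derivation:
Line 1: ['of', 'music', 'chemistry'] (min_width=18, slack=1)
Line 2: ['two', 'yellow', 'tired'] (min_width=16, slack=3)
Line 3: ['elephant', 'spoon', 'new'] (min_width=18, slack=1)
Line 4: ['lightbulb'] (min_width=9, slack=10)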